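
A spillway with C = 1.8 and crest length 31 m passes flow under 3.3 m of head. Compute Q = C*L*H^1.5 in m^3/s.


Q = 1.8 * 31 * 3.3^1.5 = 334.5069 m^3/s


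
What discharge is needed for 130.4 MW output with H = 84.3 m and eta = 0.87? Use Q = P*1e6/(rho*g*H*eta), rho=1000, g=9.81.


Q = 130.4 * 1e6 / (1000 * 9.81 * 84.3 * 0.87) = 181.2432 m^3/s


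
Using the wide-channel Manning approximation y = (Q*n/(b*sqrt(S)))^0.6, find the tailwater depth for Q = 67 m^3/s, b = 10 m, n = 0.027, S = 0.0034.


y = (67 * 0.027 / (10 * 0.0034^0.5))^0.6 = 1.9725 m


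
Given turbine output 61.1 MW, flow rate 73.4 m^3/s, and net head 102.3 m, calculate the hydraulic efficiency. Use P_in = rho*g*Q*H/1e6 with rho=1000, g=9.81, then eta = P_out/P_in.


P_in = 1000 * 9.81 * 73.4 * 102.3 / 1e6 = 73.6615 MW
eta = 61.1 / 73.6615 = 0.8295


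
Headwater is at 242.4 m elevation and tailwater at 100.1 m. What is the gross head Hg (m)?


Hg = 242.4 - 100.1 = 142.3000 m


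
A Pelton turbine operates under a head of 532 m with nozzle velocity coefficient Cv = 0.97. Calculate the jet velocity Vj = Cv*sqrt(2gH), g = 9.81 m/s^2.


Vj = 0.97 * sqrt(2*9.81*532) = 99.1008 m/s


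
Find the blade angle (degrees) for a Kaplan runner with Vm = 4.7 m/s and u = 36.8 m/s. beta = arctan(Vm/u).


beta = arctan(4.7 / 36.8) = 7.2783 degrees


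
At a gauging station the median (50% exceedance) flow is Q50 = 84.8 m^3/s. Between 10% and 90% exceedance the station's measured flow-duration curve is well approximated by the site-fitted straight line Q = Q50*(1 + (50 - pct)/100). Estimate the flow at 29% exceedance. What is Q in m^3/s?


Q = 84.8 * (1 + (50 - 29)/100) = 102.6080 m^3/s


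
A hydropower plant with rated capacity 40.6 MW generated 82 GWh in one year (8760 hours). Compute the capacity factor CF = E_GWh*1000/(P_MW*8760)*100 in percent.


CF = 82 * 1000 / (40.6 * 8760) * 100 = 23.0560 %


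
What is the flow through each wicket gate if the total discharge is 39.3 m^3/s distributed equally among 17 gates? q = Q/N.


q = 39.3 / 17 = 2.3118 m^3/s


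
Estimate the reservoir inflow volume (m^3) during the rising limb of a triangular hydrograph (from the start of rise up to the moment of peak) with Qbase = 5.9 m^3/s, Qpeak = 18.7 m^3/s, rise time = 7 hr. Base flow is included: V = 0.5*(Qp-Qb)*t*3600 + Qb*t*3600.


V = 0.5*(18.7 - 5.9)*7*3600 + 5.9*7*3600 = 309960.0000 m^3


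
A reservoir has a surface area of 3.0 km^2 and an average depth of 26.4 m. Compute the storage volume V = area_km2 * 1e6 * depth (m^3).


V = 3.0 * 1e6 * 26.4 = 7.9200e+07 m^3


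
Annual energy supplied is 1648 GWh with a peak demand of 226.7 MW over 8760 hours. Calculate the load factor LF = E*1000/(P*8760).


LF = 1648 * 1000 / (226.7 * 8760) = 0.8299


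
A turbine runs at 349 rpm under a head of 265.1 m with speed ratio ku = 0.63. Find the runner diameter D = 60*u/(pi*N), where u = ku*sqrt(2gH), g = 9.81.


u = 0.63 * sqrt(2*9.81*265.1) = 45.4355 m/s
D = 60 * 45.4355 / (pi * 349) = 2.4864 m


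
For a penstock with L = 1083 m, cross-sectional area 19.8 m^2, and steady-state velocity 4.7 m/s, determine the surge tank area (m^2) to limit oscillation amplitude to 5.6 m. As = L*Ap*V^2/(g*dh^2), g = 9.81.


As = 1083 * 19.8 * 4.7^2 / (9.81 * 5.6^2) = 1539.7290 m^2


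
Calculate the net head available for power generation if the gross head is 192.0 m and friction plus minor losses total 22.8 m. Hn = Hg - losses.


Hn = 192.0 - 22.8 = 169.2000 m


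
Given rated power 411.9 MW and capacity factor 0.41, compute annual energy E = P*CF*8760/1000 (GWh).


E = 411.9 * 0.41 * 8760 / 1000 = 1479.3800 GWh


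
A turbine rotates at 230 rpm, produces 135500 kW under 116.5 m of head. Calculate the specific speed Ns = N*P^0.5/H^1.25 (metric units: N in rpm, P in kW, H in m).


Ns = 230 * 135500^0.5 / 116.5^1.25 = 221.2025


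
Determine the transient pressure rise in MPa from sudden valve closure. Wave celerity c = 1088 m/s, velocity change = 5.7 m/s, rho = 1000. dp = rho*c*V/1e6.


dp = 1000 * 1088 * 5.7 / 1e6 = 6.2016 MPa


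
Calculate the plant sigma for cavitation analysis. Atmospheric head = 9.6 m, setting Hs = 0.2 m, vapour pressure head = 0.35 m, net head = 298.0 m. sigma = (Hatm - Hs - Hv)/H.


sigma = (9.6 - 0.2 - 0.35) / 298.0 = 0.0304


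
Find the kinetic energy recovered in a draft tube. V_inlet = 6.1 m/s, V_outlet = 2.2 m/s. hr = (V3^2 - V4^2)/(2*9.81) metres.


hr = (6.1^2 - 2.2^2) / (2*9.81) = 1.6498 m


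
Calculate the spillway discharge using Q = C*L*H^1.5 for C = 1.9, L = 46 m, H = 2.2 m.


Q = 1.9 * 46 * 2.2^1.5 = 285.1973 m^3/s


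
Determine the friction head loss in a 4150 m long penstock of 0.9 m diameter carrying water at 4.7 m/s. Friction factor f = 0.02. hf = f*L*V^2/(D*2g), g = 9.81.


hf = 0.02 * 4150 * 4.7^2 / (0.9 * 2 * 9.81) = 103.8323 m


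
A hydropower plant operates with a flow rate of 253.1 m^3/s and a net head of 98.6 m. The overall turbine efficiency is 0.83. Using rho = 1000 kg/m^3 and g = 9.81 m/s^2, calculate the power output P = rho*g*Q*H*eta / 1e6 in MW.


P = 1000 * 9.81 * 253.1 * 98.6 * 0.83 / 1e6 = 203.1965 MW


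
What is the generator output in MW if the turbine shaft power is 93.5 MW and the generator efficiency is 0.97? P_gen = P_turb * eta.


P_gen = 93.5 * 0.97 = 90.6950 MW


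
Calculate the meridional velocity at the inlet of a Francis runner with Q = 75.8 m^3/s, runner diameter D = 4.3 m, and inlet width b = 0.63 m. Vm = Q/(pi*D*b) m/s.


Vm = 75.8 / (pi * 4.3 * 0.63) = 8.9066 m/s


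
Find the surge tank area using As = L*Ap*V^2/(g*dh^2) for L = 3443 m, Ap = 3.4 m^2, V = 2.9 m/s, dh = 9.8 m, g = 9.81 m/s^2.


As = 3443 * 3.4 * 2.9^2 / (9.81 * 9.8^2) = 104.4939 m^2


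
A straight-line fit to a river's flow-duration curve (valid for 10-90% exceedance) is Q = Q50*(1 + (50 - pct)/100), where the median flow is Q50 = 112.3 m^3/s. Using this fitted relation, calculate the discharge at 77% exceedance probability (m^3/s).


Q = 112.3 * (1 + (50 - 77)/100) = 81.9790 m^3/s


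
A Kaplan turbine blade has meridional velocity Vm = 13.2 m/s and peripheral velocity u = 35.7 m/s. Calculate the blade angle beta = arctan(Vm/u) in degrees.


beta = arctan(13.2 / 35.7) = 20.2918 degrees


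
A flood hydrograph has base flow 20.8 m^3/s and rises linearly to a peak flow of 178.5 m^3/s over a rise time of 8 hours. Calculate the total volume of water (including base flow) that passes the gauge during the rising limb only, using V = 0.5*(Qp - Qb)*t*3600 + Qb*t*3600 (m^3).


V = 0.5*(178.5 - 20.8)*8*3600 + 20.8*8*3600 = 2.8699e+06 m^3


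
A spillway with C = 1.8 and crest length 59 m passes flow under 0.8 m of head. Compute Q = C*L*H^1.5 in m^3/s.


Q = 1.8 * 59 * 0.8^1.5 = 75.9905 m^3/s


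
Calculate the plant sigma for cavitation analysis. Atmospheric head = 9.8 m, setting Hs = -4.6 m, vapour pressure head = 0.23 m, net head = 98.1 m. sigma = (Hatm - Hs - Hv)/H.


sigma = (9.8 - (-4.6) - 0.23) / 98.1 = 0.1444


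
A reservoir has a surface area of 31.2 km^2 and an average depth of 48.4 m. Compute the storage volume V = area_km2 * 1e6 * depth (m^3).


V = 31.2 * 1e6 * 48.4 = 1.5101e+09 m^3


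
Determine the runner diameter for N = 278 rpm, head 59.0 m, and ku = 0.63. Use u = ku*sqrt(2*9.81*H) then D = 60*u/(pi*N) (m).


u = 0.63 * sqrt(2*9.81*59.0) = 21.4346 m/s
D = 60 * 21.4346 / (pi * 278) = 1.4726 m


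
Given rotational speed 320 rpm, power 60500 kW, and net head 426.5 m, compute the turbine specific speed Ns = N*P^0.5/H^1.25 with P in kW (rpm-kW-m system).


Ns = 320 * 60500^0.5 / 426.5^1.25 = 40.6096


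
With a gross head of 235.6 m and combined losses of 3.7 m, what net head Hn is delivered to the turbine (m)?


Hn = 235.6 - 3.7 = 231.9000 m


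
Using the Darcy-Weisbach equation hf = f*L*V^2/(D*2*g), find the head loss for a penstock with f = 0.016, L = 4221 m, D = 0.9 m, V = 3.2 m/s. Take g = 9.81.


hf = 0.016 * 4221 * 3.2^2 / (0.9 * 2 * 9.81) = 39.1646 m


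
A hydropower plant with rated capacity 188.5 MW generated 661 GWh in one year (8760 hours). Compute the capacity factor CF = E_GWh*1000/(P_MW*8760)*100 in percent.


CF = 661 * 1000 / (188.5 * 8760) * 100 = 40.0300 %


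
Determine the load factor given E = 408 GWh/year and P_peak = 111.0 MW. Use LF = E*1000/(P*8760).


LF = 408 * 1000 / (111.0 * 8760) = 0.4196


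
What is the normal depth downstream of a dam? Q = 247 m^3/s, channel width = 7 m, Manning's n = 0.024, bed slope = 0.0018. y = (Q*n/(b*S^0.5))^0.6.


y = (247 * 0.024 / (7 * 0.0018^0.5))^0.6 = 6.0270 m


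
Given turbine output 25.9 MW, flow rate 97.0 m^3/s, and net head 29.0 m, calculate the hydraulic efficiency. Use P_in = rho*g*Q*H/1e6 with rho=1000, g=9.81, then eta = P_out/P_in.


P_in = 1000 * 9.81 * 97.0 * 29.0 / 1e6 = 27.5955 MW
eta = 25.9 / 27.5955 = 0.9386


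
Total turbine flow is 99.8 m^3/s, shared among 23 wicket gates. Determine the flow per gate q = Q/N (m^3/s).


q = 99.8 / 23 = 4.3391 m^3/s


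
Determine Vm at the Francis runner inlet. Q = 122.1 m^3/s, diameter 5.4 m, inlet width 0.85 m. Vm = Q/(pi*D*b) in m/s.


Vm = 122.1 / (pi * 5.4 * 0.85) = 8.4675 m/s


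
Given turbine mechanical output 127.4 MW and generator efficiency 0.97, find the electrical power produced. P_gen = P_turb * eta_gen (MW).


P_gen = 127.4 * 0.97 = 123.5780 MW


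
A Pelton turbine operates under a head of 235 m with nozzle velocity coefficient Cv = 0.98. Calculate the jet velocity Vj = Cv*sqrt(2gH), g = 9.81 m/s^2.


Vj = 0.98 * sqrt(2*9.81*235) = 66.5441 m/s


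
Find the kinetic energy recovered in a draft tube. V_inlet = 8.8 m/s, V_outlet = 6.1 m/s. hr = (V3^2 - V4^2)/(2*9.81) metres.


hr = (8.8^2 - 6.1^2) / (2*9.81) = 2.0505 m


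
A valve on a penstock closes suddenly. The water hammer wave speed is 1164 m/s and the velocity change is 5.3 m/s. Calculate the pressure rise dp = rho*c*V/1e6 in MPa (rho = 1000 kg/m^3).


dp = 1000 * 1164 * 5.3 / 1e6 = 6.1692 MPa


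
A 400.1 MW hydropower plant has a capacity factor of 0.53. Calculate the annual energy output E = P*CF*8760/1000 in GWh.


E = 400.1 * 0.53 * 8760 / 1000 = 1857.5843 GWh


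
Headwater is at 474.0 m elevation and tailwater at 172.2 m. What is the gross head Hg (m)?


Hg = 474.0 - 172.2 = 301.8000 m


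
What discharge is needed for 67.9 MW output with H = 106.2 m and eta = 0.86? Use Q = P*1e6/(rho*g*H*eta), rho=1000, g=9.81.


Q = 67.9 * 1e6 / (1000 * 9.81 * 106.2 * 0.86) = 75.7840 m^3/s


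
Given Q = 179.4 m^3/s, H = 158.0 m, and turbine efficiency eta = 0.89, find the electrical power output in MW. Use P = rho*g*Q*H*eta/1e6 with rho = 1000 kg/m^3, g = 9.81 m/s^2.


P = 1000 * 9.81 * 179.4 * 158.0 * 0.89 / 1e6 = 247.4791 MW


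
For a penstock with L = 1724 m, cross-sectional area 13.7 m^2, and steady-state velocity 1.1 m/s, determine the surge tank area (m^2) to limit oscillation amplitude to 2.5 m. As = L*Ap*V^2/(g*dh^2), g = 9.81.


As = 1724 * 13.7 * 1.1^2 / (9.81 * 2.5^2) = 466.1162 m^2


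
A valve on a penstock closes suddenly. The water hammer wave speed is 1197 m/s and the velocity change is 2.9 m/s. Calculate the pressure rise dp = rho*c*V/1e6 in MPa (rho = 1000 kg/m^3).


dp = 1000 * 1197 * 2.9 / 1e6 = 3.4713 MPa


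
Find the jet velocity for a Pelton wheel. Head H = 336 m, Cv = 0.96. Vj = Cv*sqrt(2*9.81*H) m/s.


Vj = 0.96 * sqrt(2*9.81*336) = 77.9454 m/s


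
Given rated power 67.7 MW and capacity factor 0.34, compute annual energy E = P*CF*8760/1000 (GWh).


E = 67.7 * 0.34 * 8760 / 1000 = 201.6377 GWh


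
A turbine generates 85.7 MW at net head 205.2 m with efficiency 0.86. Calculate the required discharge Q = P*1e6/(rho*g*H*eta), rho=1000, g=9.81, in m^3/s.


Q = 85.7 * 1e6 / (1000 * 9.81 * 205.2 * 0.86) = 49.5035 m^3/s


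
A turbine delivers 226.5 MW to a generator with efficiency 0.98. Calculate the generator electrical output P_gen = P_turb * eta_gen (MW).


P_gen = 226.5 * 0.98 = 221.9700 MW


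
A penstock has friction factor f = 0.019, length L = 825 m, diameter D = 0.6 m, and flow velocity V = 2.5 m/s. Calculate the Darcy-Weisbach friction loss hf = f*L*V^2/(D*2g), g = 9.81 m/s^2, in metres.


hf = 0.019 * 825 * 2.5^2 / (0.6 * 2 * 9.81) = 8.3222 m


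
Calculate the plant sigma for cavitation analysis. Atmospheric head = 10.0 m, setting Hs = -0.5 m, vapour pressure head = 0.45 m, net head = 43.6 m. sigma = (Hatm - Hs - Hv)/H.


sigma = (10.0 - (-0.5) - 0.45) / 43.6 = 0.2305


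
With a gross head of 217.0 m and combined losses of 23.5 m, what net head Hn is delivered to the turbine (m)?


Hn = 217.0 - 23.5 = 193.5000 m


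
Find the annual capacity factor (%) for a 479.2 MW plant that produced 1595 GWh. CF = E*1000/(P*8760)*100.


CF = 1595 * 1000 / (479.2 * 8760) * 100 = 37.9962 %


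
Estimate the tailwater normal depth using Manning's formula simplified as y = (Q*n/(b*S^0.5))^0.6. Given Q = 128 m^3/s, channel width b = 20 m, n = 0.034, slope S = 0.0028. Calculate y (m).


y = (128 * 0.034 / (20 * 0.0028^0.5))^0.6 = 2.3359 m


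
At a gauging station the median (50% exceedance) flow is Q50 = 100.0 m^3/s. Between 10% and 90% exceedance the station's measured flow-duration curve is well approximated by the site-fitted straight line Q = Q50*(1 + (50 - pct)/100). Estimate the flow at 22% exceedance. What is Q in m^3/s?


Q = 100.0 * (1 + (50 - 22)/100) = 128.0000 m^3/s


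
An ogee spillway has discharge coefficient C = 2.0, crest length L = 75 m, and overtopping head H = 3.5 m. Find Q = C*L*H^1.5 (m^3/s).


Q = 2.0 * 75 * 3.5^1.5 = 982.1851 m^3/s


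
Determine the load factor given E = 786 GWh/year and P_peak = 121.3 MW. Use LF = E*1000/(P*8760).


LF = 786 * 1000 / (121.3 * 8760) = 0.7397


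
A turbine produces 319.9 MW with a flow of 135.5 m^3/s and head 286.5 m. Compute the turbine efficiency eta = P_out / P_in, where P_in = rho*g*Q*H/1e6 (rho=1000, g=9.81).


P_in = 1000 * 9.81 * 135.5 * 286.5 / 1e6 = 380.8316 MW
eta = 319.9 / 380.8316 = 0.8400


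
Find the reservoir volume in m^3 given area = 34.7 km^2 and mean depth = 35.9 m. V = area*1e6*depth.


V = 34.7 * 1e6 * 35.9 = 1.2457e+09 m^3


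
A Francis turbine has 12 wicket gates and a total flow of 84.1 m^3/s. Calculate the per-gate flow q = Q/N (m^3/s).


q = 84.1 / 12 = 7.0083 m^3/s


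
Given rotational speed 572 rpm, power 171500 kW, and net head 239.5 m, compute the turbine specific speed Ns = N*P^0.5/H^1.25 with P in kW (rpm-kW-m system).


Ns = 572 * 171500^0.5 / 239.5^1.25 = 251.4179


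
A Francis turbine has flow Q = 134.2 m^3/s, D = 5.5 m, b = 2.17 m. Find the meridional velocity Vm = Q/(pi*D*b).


Vm = 134.2 / (pi * 5.5 * 2.17) = 3.5792 m/s


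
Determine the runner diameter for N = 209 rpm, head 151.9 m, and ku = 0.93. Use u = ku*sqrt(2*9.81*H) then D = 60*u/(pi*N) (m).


u = 0.93 * sqrt(2*9.81*151.9) = 50.7705 m/s
D = 60 * 50.7705 / (pi * 209) = 4.6394 m


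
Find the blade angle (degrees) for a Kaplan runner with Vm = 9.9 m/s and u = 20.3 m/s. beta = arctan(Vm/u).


beta = arctan(9.9 / 20.3) = 25.9978 degrees


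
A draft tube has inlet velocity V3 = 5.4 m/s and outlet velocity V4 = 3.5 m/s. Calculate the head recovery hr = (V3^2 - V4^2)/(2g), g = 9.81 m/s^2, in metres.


hr = (5.4^2 - 3.5^2) / (2*9.81) = 0.8619 m


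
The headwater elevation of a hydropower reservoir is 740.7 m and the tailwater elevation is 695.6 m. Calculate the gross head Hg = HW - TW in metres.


Hg = 740.7 - 695.6 = 45.1000 m


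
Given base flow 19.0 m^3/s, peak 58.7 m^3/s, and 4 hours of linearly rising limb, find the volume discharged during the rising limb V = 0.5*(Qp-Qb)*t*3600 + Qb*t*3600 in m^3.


V = 0.5*(58.7 - 19.0)*4*3600 + 19.0*4*3600 = 559440.0000 m^3


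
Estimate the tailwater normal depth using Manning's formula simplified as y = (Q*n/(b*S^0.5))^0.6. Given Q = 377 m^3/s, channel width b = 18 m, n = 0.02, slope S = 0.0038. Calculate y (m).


y = (377 * 0.02 / (18 * 0.0038^0.5))^0.6 = 3.1574 m


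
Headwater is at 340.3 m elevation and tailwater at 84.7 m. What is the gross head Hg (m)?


Hg = 340.3 - 84.7 = 255.6000 m


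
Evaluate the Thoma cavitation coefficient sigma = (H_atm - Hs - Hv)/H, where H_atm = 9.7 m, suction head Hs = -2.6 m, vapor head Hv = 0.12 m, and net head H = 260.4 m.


sigma = (9.7 - (-2.6) - 0.12) / 260.4 = 0.0468


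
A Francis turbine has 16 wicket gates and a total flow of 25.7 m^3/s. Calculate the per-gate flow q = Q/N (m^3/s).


q = 25.7 / 16 = 1.6062 m^3/s


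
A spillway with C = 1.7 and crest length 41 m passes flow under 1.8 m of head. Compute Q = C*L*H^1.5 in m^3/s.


Q = 1.7 * 41 * 1.8^1.5 = 168.3223 m^3/s


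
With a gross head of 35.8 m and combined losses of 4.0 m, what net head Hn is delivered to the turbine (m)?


Hn = 35.8 - 4.0 = 31.8000 m


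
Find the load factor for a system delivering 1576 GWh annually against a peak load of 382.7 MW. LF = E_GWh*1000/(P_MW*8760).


LF = 1576 * 1000 / (382.7 * 8760) = 0.4701


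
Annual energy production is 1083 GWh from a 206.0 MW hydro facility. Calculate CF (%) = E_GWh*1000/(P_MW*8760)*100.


CF = 1083 * 1000 / (206.0 * 8760) * 100 = 60.0146 %


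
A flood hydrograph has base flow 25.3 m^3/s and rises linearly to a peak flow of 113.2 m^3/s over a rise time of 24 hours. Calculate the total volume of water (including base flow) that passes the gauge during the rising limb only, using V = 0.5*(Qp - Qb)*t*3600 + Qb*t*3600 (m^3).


V = 0.5*(113.2 - 25.3)*24*3600 + 25.3*24*3600 = 5.9832e+06 m^3


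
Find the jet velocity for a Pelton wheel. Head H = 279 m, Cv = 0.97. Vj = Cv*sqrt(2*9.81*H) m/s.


Vj = 0.97 * sqrt(2*9.81*279) = 71.7668 m/s


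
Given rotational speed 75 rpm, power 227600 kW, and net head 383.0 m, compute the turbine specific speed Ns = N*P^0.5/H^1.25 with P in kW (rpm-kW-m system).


Ns = 75 * 227600^0.5 / 383.0^1.25 = 21.1178


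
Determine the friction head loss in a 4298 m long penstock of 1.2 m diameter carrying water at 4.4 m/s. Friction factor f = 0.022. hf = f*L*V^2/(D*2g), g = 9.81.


hf = 0.022 * 4298 * 4.4^2 / (1.2 * 2 * 9.81) = 77.7525 m


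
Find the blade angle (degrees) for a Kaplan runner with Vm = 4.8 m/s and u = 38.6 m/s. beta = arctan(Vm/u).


beta = arctan(4.8 / 38.6) = 7.0885 degrees


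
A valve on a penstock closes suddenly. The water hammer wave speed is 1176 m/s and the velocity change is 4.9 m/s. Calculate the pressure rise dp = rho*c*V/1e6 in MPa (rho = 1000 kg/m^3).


dp = 1000 * 1176 * 4.9 / 1e6 = 5.7624 MPa


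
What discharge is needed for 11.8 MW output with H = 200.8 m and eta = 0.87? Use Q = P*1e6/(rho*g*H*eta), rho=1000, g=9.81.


Q = 11.8 * 1e6 / (1000 * 9.81 * 200.8 * 0.87) = 6.8854 m^3/s


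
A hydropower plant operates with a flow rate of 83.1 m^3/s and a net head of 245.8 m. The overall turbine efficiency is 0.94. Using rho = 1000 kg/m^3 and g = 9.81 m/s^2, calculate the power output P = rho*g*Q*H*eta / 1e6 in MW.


P = 1000 * 9.81 * 83.1 * 245.8 * 0.94 / 1e6 = 188.3561 MW


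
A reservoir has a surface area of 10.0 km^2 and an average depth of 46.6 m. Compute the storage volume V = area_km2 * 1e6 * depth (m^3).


V = 10.0 * 1e6 * 46.6 = 4.6600e+08 m^3


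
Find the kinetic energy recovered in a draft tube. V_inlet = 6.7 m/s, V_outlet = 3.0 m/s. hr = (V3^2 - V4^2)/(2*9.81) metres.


hr = (6.7^2 - 3.0^2) / (2*9.81) = 1.8293 m


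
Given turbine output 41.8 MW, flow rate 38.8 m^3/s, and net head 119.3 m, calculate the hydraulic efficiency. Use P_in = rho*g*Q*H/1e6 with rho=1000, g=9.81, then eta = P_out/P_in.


P_in = 1000 * 9.81 * 38.8 * 119.3 / 1e6 = 45.4089 MW
eta = 41.8 / 45.4089 = 0.9205


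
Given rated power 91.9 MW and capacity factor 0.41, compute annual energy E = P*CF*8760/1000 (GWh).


E = 91.9 * 0.41 * 8760 / 1000 = 330.0680 GWh


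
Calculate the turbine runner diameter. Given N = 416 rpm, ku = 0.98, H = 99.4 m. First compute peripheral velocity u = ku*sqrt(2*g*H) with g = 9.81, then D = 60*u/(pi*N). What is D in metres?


u = 0.98 * sqrt(2*9.81*99.4) = 43.2782 m/s
D = 60 * 43.2782 / (pi * 416) = 1.9869 m


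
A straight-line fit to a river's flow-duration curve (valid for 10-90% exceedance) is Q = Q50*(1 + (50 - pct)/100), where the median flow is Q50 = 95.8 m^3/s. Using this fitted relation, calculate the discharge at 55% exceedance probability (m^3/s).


Q = 95.8 * (1 + (50 - 55)/100) = 91.0100 m^3/s


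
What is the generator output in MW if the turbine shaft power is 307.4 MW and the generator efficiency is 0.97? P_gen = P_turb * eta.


P_gen = 307.4 * 0.97 = 298.1780 MW


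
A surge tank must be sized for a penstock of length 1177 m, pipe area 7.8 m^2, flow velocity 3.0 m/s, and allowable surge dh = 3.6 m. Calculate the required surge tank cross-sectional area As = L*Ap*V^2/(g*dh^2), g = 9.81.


As = 1177 * 7.8 * 3.0^2 / (9.81 * 3.6^2) = 649.8896 m^2


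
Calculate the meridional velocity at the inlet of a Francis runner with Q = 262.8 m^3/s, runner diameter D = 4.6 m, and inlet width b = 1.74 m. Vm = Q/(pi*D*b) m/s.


Vm = 262.8 / (pi * 4.6 * 1.74) = 10.4513 m/s


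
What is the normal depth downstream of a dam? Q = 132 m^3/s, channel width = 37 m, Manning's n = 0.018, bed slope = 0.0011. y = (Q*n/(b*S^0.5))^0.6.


y = (132 * 0.018 / (37 * 0.0011^0.5))^0.6 = 1.4865 m


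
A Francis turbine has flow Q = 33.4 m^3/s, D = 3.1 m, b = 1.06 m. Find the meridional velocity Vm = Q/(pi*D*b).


Vm = 33.4 / (pi * 3.1 * 1.06) = 3.2354 m/s


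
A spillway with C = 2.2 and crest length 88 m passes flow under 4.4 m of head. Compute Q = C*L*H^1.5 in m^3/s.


Q = 2.2 * 88 * 4.4^1.5 = 1786.8347 m^3/s


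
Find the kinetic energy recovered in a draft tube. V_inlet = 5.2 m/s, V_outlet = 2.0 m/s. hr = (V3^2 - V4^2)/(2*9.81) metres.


hr = (5.2^2 - 2.0^2) / (2*9.81) = 1.1743 m


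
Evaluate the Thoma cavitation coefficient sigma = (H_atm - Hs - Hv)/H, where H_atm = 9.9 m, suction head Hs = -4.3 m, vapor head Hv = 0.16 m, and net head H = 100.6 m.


sigma = (9.9 - (-4.3) - 0.16) / 100.6 = 0.1396


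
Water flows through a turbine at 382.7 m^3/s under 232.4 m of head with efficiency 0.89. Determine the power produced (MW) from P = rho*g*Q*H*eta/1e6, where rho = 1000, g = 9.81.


P = 1000 * 9.81 * 382.7 * 232.4 * 0.89 / 1e6 = 776.5217 MW


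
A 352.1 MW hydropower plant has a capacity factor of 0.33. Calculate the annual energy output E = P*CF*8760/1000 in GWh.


E = 352.1 * 0.33 * 8760 / 1000 = 1017.8507 GWh


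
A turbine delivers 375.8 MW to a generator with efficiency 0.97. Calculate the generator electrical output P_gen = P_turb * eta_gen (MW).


P_gen = 375.8 * 0.97 = 364.5260 MW


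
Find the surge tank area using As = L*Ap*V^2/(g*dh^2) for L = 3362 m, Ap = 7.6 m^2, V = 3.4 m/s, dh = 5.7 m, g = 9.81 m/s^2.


As = 3362 * 7.6 * 3.4^2 / (9.81 * 5.7^2) = 926.7240 m^2


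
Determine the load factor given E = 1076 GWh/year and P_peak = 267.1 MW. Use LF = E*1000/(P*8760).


LF = 1076 * 1000 / (267.1 * 8760) = 0.4599


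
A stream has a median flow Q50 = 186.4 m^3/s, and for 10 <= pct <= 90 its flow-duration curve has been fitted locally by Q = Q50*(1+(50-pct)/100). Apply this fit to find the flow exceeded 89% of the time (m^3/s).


Q = 186.4 * (1 + (50 - 89)/100) = 113.7040 m^3/s


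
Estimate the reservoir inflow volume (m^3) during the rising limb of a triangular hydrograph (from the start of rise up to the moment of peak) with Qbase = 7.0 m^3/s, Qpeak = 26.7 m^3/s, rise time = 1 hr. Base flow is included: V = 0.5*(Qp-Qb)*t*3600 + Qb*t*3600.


V = 0.5*(26.7 - 7.0)*1*3600 + 7.0*1*3600 = 60660.0000 m^3


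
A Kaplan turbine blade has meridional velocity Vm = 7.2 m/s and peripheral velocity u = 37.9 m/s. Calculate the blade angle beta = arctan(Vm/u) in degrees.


beta = arctan(7.2 / 37.9) = 10.7565 degrees


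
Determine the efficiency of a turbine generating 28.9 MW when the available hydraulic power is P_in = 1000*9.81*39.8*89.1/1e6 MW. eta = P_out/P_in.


P_in = 1000 * 9.81 * 39.8 * 89.1 / 1e6 = 34.7880 MW
eta = 28.9 / 34.7880 = 0.8307


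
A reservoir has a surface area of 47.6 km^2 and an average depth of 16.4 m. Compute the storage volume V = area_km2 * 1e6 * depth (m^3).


V = 47.6 * 1e6 * 16.4 = 7.8064e+08 m^3


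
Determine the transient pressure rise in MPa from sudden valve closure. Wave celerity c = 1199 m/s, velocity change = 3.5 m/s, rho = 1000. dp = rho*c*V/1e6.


dp = 1000 * 1199 * 3.5 / 1e6 = 4.1965 MPa


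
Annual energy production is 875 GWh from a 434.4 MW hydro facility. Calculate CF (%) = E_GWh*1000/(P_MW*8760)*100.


CF = 875 * 1000 / (434.4 * 8760) * 100 = 22.9940 %


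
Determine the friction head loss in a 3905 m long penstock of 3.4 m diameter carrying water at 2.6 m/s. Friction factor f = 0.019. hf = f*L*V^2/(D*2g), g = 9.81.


hf = 0.019 * 3905 * 2.6^2 / (3.4 * 2 * 9.81) = 7.5187 m


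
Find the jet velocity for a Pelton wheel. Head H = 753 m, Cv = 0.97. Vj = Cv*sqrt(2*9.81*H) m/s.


Vj = 0.97 * sqrt(2*9.81*753) = 117.9013 m/s


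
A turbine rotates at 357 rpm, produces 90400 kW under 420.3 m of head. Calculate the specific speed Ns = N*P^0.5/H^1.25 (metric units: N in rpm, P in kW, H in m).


Ns = 357 * 90400^0.5 / 420.3^1.25 = 56.4031


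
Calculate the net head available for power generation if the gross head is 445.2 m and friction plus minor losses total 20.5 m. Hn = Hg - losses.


Hn = 445.2 - 20.5 = 424.7000 m


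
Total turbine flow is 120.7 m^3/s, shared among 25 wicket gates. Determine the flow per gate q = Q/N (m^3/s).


q = 120.7 / 25 = 4.8280 m^3/s


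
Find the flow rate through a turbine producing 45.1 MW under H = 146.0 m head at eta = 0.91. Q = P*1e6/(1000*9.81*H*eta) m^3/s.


Q = 45.1 * 1e6 / (1000 * 9.81 * 146.0 * 0.91) = 34.6030 m^3/s


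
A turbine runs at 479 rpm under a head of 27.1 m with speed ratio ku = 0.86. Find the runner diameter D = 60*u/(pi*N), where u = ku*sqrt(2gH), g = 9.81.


u = 0.86 * sqrt(2*9.81*27.1) = 19.8305 m/s
D = 60 * 19.8305 / (pi * 479) = 0.7907 m


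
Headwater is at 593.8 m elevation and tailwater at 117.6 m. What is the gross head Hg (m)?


Hg = 593.8 - 117.6 = 476.2000 m


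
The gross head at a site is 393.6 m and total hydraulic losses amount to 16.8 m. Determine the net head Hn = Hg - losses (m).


Hn = 393.6 - 16.8 = 376.8000 m


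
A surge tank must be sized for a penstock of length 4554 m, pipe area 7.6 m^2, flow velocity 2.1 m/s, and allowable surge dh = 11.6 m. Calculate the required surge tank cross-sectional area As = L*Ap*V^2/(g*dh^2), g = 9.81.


As = 4554 * 7.6 * 2.1^2 / (9.81 * 11.6^2) = 115.6273 m^2


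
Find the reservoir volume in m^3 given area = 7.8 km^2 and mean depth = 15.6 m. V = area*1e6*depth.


V = 7.8 * 1e6 * 15.6 = 1.2168e+08 m^3


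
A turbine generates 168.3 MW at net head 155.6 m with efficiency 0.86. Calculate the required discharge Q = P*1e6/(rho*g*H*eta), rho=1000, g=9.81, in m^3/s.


Q = 168.3 * 1e6 / (1000 * 9.81 * 155.6 * 0.86) = 128.2056 m^3/s


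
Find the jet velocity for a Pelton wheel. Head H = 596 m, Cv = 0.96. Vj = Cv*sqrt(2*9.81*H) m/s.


Vj = 0.96 * sqrt(2*9.81*596) = 103.8111 m/s


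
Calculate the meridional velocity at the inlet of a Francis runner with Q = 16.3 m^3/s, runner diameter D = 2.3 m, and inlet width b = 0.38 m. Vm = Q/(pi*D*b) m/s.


Vm = 16.3 / (pi * 2.3 * 0.38) = 5.9364 m/s


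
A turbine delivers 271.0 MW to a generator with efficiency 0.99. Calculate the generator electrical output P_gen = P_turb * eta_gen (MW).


P_gen = 271.0 * 0.99 = 268.2900 MW


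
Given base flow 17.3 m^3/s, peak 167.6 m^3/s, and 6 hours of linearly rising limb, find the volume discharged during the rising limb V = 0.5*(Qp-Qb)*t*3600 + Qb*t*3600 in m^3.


V = 0.5*(167.6 - 17.3)*6*3600 + 17.3*6*3600 = 1.9969e+06 m^3


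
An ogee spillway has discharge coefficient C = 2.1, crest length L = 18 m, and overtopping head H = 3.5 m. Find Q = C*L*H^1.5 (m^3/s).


Q = 2.1 * 18 * 3.5^1.5 = 247.5106 m^3/s


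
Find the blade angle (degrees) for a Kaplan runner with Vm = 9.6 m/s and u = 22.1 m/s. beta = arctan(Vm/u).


beta = arctan(9.6 / 22.1) = 23.4796 degrees


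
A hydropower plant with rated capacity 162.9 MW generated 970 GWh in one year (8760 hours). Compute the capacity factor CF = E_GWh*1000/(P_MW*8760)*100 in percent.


CF = 970 * 1000 / (162.9 * 8760) * 100 = 67.9746 %


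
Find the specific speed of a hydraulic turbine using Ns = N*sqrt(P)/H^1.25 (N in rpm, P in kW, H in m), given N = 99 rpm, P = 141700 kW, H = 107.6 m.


Ns = 99 * 141700^0.5 / 107.6^1.25 = 107.5362


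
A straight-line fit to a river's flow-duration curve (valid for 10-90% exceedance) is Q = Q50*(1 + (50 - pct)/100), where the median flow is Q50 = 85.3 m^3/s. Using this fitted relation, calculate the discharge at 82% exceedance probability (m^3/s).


Q = 85.3 * (1 + (50 - 82)/100) = 58.0040 m^3/s


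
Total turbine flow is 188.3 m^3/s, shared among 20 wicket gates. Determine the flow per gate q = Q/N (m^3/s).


q = 188.3 / 20 = 9.4150 m^3/s


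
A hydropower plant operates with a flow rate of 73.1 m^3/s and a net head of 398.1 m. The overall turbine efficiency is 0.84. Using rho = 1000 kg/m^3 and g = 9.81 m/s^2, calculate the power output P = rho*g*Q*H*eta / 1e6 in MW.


P = 1000 * 9.81 * 73.1 * 398.1 * 0.84 / 1e6 = 239.8048 MW


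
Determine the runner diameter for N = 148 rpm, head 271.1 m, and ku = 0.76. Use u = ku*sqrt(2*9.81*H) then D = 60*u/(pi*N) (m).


u = 0.76 * sqrt(2*9.81*271.1) = 55.4278 m/s
D = 60 * 55.4278 / (pi * 148) = 7.1527 m


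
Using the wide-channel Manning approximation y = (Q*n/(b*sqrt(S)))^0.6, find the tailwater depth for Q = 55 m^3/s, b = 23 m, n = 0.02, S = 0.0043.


y = (55 * 0.02 / (23 * 0.0043^0.5))^0.6 = 0.8275 m


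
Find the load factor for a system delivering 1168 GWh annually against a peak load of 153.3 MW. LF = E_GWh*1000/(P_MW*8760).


LF = 1168 * 1000 / (153.3 * 8760) = 0.8698


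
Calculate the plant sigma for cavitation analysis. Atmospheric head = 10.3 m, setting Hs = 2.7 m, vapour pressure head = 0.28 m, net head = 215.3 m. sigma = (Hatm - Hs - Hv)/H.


sigma = (10.3 - 2.7 - 0.28) / 215.3 = 0.0340


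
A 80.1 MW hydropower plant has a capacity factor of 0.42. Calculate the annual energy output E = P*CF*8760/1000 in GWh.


E = 80.1 * 0.42 * 8760 / 1000 = 294.7039 GWh


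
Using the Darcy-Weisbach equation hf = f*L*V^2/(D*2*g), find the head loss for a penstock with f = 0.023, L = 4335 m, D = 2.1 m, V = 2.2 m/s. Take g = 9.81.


hf = 0.023 * 4335 * 2.2^2 / (2.1 * 2 * 9.81) = 11.7123 m


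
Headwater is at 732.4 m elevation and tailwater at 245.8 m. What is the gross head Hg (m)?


Hg = 732.4 - 245.8 = 486.6000 m


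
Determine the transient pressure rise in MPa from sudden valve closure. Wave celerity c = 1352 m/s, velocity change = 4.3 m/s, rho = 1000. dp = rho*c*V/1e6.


dp = 1000 * 1352 * 4.3 / 1e6 = 5.8136 MPa


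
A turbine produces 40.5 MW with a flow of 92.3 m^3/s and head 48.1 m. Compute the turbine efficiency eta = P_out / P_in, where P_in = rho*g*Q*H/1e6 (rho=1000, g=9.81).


P_in = 1000 * 9.81 * 92.3 * 48.1 / 1e6 = 43.5528 MW
eta = 40.5 / 43.5528 = 0.9299


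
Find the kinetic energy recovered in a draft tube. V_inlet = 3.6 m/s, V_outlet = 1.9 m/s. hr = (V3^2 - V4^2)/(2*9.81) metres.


hr = (3.6^2 - 1.9^2) / (2*9.81) = 0.4766 m


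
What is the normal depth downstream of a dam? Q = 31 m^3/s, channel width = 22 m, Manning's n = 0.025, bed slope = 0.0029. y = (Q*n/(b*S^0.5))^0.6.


y = (31 * 0.025 / (22 * 0.0029^0.5))^0.6 = 0.7752 m


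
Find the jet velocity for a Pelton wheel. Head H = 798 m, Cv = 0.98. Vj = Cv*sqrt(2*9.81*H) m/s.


Vj = 0.98 * sqrt(2*9.81*798) = 122.6244 m/s


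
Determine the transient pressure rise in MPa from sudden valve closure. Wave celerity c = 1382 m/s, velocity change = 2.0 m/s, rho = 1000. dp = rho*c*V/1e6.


dp = 1000 * 1382 * 2.0 / 1e6 = 2.7640 MPa


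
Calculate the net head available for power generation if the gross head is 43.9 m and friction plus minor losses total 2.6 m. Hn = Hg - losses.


Hn = 43.9 - 2.6 = 41.3000 m


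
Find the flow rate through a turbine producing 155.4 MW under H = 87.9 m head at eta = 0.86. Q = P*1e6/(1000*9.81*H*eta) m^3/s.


Q = 155.4 * 1e6 / (1000 * 9.81 * 87.9 * 0.86) = 209.5534 m^3/s


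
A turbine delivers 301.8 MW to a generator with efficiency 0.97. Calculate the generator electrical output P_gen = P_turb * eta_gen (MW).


P_gen = 301.8 * 0.97 = 292.7460 MW


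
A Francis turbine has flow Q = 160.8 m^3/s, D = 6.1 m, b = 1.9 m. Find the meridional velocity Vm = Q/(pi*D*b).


Vm = 160.8 / (pi * 6.1 * 1.9) = 4.4162 m/s


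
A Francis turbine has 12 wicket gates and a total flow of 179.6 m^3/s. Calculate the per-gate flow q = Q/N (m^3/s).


q = 179.6 / 12 = 14.9667 m^3/s


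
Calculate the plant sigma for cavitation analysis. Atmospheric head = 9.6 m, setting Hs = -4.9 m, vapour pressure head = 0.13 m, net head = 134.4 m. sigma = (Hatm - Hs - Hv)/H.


sigma = (9.6 - (-4.9) - 0.13) / 134.4 = 0.1069


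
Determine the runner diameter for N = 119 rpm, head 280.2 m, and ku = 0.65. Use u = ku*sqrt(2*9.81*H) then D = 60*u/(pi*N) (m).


u = 0.65 * sqrt(2*9.81*280.2) = 48.1944 m/s
D = 60 * 48.1944 / (pi * 119) = 7.7348 m


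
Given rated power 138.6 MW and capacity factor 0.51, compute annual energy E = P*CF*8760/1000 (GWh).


E = 138.6 * 0.51 * 8760 / 1000 = 619.2094 GWh


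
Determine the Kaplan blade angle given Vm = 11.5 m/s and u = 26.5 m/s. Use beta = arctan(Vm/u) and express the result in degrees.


beta = arctan(11.5 / 26.5) = 23.4590 degrees


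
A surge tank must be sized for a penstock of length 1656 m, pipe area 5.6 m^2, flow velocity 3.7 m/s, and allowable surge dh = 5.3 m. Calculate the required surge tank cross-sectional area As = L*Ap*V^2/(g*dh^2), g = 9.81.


As = 1656 * 5.6 * 3.7^2 / (9.81 * 5.3^2) = 460.7136 m^2


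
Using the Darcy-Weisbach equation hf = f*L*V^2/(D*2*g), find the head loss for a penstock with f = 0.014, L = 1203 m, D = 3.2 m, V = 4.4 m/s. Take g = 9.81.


hf = 0.014 * 1203 * 4.4^2 / (3.2 * 2 * 9.81) = 5.1934 m


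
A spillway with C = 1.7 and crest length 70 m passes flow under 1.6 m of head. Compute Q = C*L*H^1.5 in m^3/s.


Q = 1.7 * 70 * 1.6^1.5 = 240.8391 m^3/s


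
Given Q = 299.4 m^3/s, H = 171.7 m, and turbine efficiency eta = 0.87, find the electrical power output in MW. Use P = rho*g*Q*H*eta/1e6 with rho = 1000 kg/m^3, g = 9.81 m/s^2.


P = 1000 * 9.81 * 299.4 * 171.7 * 0.87 / 1e6 = 438.7432 MW


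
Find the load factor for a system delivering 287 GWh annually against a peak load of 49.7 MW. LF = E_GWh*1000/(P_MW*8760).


LF = 287 * 1000 / (49.7 * 8760) = 0.6592


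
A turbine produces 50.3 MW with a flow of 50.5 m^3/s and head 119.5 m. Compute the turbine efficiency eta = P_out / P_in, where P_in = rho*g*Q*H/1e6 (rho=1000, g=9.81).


P_in = 1000 * 9.81 * 50.5 * 119.5 / 1e6 = 59.2009 MW
eta = 50.3 / 59.2009 = 0.8496


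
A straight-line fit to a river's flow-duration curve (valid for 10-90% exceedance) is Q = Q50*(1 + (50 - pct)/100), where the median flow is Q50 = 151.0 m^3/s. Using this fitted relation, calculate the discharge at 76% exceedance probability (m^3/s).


Q = 151.0 * (1 + (50 - 76)/100) = 111.7400 m^3/s


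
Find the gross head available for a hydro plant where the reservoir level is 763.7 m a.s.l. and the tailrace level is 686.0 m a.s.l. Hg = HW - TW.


Hg = 763.7 - 686.0 = 77.7000 m


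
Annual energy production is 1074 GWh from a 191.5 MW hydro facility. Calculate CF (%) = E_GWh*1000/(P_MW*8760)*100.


CF = 1074 * 1000 / (191.5 * 8760) * 100 = 64.0223 %


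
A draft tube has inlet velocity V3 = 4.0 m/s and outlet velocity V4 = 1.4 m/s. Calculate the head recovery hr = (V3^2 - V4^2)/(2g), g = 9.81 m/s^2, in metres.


hr = (4.0^2 - 1.4^2) / (2*9.81) = 0.7156 m


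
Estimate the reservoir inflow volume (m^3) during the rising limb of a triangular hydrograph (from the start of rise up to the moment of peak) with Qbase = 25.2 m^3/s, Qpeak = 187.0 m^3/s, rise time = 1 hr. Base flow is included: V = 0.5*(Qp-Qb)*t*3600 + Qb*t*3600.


V = 0.5*(187.0 - 25.2)*1*3600 + 25.2*1*3600 = 381960.0000 m^3


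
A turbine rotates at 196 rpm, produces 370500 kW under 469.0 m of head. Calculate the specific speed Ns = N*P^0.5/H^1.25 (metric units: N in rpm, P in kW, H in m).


Ns = 196 * 370500^0.5 / 469.0^1.25 = 54.6618


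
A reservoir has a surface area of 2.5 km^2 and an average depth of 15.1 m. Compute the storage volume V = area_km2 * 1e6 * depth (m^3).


V = 2.5 * 1e6 * 15.1 = 3.7750e+07 m^3


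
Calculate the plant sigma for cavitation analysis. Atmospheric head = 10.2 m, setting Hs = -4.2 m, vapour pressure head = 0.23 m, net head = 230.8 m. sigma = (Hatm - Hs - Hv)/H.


sigma = (10.2 - (-4.2) - 0.23) / 230.8 = 0.0614


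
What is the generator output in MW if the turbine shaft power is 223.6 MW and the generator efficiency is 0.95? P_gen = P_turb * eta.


P_gen = 223.6 * 0.95 = 212.4200 MW


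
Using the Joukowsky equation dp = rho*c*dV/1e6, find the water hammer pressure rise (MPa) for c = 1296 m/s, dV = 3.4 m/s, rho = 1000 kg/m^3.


dp = 1000 * 1296 * 3.4 / 1e6 = 4.4064 MPa


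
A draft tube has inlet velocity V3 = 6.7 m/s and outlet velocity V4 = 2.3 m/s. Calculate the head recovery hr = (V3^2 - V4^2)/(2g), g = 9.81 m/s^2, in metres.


hr = (6.7^2 - 2.3^2) / (2*9.81) = 2.0183 m


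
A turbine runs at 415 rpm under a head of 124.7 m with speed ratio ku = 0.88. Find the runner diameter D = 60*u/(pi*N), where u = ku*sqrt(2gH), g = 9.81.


u = 0.88 * sqrt(2*9.81*124.7) = 43.5277 m/s
D = 60 * 43.5277 / (pi * 415) = 2.0032 m


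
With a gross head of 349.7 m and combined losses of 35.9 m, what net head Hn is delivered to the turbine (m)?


Hn = 349.7 - 35.9 = 313.8000 m


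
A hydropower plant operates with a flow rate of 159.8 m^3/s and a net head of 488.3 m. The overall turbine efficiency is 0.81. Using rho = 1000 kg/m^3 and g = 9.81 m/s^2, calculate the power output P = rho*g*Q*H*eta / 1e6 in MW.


P = 1000 * 9.81 * 159.8 * 488.3 * 0.81 / 1e6 = 620.0369 MW


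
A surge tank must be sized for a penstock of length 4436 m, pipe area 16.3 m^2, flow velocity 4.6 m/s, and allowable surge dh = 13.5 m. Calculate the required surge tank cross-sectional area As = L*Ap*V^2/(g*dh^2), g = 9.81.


As = 4436 * 16.3 * 4.6^2 / (9.81 * 13.5^2) = 855.7724 m^2


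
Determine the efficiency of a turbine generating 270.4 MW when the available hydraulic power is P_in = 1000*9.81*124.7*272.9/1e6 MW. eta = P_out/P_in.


P_in = 1000 * 9.81 * 124.7 * 272.9 / 1e6 = 333.8405 MW
eta = 270.4 / 333.8405 = 0.8100


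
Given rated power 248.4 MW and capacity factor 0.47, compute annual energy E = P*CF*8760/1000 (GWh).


E = 248.4 * 0.47 * 8760 / 1000 = 1022.7125 GWh


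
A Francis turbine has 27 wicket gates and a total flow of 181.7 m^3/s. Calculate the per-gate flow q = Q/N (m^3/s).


q = 181.7 / 27 = 6.7296 m^3/s


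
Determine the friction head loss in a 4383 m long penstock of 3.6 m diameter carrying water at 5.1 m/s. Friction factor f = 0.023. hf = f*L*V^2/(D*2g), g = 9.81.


hf = 0.023 * 4383 * 5.1^2 / (3.6 * 2 * 9.81) = 37.1226 m
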